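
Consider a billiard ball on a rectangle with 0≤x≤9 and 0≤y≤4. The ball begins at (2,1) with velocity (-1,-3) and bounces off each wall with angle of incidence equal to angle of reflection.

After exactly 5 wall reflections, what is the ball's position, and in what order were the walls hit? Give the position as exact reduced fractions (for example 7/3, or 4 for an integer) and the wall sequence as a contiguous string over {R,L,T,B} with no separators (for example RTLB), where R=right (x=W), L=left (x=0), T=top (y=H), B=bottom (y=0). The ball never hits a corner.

1. t=1/3 → B at (5/3,0); v=(-1,3)
2. t=4/3 → T at (1/3,4); v=(-1,-3)
3. t=1/3 → L at (0,3); v=(1,-3)
4. t=1 → B at (1,0); v=(1,3)
5. t=4/3 → T at (7/3,4); v=(1,-3)

Final position: (7/3,4)
Wall sequence: BTLBT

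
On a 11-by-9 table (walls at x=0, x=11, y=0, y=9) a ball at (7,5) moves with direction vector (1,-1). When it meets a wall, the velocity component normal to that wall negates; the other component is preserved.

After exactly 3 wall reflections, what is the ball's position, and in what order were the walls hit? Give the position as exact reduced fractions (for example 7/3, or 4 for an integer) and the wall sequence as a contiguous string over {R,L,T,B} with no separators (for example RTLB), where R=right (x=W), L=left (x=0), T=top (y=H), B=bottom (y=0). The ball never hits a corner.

1. t=4 → R at (11,1); v=(-1,-1)
2. t=1 → B at (10,0); v=(-1,1)
3. t=9 → T at (1,9); v=(-1,-1)

Final position: (1,9)
Wall sequence: RBT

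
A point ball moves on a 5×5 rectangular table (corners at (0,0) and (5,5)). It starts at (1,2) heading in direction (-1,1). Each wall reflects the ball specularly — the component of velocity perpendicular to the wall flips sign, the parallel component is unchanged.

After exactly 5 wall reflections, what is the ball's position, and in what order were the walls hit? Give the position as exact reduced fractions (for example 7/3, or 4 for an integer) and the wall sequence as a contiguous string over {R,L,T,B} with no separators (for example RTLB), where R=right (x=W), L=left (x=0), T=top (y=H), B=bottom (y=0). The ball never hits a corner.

Final position: (0,3)
Wall sequence: LTRBL

1. t=1 → L at (0,3); v=(1,1)
2. t=2 → T at (2,5); v=(1,-1)
3. t=3 → R at (5,2); v=(-1,-1)
4. t=2 → B at (3,0); v=(-1,1)
5. t=3 → L at (0,3); v=(1,1)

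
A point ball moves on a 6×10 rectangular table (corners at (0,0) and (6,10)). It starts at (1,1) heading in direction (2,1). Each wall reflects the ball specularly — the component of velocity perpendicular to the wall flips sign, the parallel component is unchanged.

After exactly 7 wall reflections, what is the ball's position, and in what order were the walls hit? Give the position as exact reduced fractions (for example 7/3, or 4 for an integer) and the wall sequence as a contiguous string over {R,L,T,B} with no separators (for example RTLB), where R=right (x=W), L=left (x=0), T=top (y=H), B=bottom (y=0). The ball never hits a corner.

Final position: (0,3/2)
Wall sequence: RLRTLRL

1. t=5/2 → R at (6,7/2); v=(-2,1)
2. t=3 → L at (0,13/2); v=(2,1)
3. t=3 → R at (6,19/2); v=(-2,1)
4. t=1/2 → T at (5,10); v=(-2,-1)
5. t=5/2 → L at (0,15/2); v=(2,-1)
6. t=3 → R at (6,9/2); v=(-2,-1)
7. t=3 → L at (0,3/2); v=(2,-1)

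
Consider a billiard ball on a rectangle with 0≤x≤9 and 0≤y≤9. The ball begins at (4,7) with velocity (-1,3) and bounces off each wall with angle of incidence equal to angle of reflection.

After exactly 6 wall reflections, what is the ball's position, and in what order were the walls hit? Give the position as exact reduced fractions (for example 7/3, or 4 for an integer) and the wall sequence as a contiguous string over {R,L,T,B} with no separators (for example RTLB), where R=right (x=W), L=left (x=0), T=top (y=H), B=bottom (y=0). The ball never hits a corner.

1. t=2/3 → T at (10/3,9); v=(-1,-3)
2. t=3 → B at (1/3,0); v=(-1,3)
3. t=1/3 → L at (0,1); v=(1,3)
4. t=8/3 → T at (8/3,9); v=(1,-3)
5. t=3 → B at (17/3,0); v=(1,3)
6. t=3 → T at (26/3,9); v=(1,-3)

Final position: (26/3,9)
Wall sequence: TBLTBT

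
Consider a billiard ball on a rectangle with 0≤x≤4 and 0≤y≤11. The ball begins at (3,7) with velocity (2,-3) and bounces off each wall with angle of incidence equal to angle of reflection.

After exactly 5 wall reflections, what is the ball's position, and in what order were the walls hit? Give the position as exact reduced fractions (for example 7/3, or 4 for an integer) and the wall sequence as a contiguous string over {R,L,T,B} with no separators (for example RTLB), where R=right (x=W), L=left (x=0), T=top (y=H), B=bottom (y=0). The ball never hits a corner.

1. t=1/2 → R at (4,11/2); v=(-2,-3)
2. t=11/6 → B at (1/3,0); v=(-2,3)
3. t=1/6 → L at (0,1/2); v=(2,3)
4. t=2 → R at (4,13/2); v=(-2,3)
5. t=3/2 → T at (1,11); v=(-2,-3)

Final position: (1,11)
Wall sequence: RBLRT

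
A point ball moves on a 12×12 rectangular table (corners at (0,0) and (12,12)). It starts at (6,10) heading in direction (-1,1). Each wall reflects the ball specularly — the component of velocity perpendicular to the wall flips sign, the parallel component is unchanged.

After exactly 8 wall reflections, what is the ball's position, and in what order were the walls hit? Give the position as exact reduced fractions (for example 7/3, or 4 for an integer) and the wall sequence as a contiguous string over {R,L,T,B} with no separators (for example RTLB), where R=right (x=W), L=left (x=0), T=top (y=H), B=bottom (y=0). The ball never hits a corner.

1. t=2 → T at (4,12); v=(-1,-1)
2. t=4 → L at (0,8); v=(1,-1)
3. t=8 → B at (8,0); v=(1,1)
4. t=4 → R at (12,4); v=(-1,1)
5. t=8 → T at (4,12); v=(-1,-1)
6. t=4 → L at (0,8); v=(1,-1)
7. t=8 → B at (8,0); v=(1,1)
8. t=4 → R at (12,4); v=(-1,1)

Final position: (12,4)
Wall sequence: TLBRTLBR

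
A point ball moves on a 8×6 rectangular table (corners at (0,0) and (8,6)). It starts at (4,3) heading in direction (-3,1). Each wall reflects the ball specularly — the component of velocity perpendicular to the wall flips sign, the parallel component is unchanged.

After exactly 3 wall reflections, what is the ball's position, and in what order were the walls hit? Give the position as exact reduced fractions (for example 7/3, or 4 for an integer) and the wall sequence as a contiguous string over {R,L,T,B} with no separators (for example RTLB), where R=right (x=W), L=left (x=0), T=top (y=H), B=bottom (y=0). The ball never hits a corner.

Final position: (8,5)
Wall sequence: LTR

1. t=4/3 → L at (0,13/3); v=(3,1)
2. t=5/3 → T at (5,6); v=(3,-1)
3. t=1 → R at (8,5); v=(-3,-1)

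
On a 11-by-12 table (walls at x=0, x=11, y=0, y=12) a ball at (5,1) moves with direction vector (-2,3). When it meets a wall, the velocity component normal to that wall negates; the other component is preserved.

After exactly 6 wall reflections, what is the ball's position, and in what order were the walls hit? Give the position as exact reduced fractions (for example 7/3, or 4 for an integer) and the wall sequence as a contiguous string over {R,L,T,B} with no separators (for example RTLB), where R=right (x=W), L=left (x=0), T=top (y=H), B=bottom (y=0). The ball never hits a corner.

Final position: (0,13/2)
Wall sequence: LTBRTL

1. t=5/2 → L at (0,17/2); v=(2,3)
2. t=7/6 → T at (7/3,12); v=(2,-3)
3. t=4 → B at (31/3,0); v=(2,3)
4. t=1/3 → R at (11,1); v=(-2,3)
5. t=11/3 → T at (11/3,12); v=(-2,-3)
6. t=11/6 → L at (0,13/2); v=(2,-3)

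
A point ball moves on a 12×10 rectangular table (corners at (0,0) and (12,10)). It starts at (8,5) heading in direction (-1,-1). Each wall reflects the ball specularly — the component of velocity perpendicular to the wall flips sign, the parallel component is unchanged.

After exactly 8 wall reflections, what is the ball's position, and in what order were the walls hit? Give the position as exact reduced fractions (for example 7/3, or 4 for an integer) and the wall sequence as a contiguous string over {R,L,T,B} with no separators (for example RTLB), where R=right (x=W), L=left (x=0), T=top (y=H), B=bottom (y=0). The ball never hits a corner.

1. t=5 → B at (3,0); v=(-1,1)
2. t=3 → L at (0,3); v=(1,1)
3. t=7 → T at (7,10); v=(1,-1)
4. t=5 → R at (12,5); v=(-1,-1)
5. t=5 → B at (7,0); v=(-1,1)
6. t=7 → L at (0,7); v=(1,1)
7. t=3 → T at (3,10); v=(1,-1)
8. t=9 → R at (12,1); v=(-1,-1)

Final position: (12,1)
Wall sequence: BLTRBLTR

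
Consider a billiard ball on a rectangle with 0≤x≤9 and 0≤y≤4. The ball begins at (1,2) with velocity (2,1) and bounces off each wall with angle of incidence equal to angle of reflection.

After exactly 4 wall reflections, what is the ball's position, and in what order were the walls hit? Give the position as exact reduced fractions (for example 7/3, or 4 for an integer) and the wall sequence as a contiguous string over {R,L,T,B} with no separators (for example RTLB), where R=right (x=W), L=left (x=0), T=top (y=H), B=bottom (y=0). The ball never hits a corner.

1. t=2 → T at (5,4); v=(2,-1)
2. t=2 → R at (9,2); v=(-2,-1)
3. t=2 → B at (5,0); v=(-2,1)
4. t=5/2 → L at (0,5/2); v=(2,1)

Final position: (0,5/2)
Wall sequence: TRBL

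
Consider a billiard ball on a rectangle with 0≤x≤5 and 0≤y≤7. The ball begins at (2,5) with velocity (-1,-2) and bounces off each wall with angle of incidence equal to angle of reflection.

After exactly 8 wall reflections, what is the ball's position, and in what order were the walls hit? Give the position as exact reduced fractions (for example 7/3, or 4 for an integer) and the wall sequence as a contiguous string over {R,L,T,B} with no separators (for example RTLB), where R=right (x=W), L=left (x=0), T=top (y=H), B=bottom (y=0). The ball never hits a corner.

Final position: (9/2,0)
Wall sequence: LBTRBLTB

1. t=2 → L at (0,1); v=(1,-2)
2. t=1/2 → B at (1/2,0); v=(1,2)
3. t=7/2 → T at (4,7); v=(1,-2)
4. t=1 → R at (5,5); v=(-1,-2)
5. t=5/2 → B at (5/2,0); v=(-1,2)
6. t=5/2 → L at (0,5); v=(1,2)
7. t=1 → T at (1,7); v=(1,-2)
8. t=7/2 → B at (9/2,0); v=(1,2)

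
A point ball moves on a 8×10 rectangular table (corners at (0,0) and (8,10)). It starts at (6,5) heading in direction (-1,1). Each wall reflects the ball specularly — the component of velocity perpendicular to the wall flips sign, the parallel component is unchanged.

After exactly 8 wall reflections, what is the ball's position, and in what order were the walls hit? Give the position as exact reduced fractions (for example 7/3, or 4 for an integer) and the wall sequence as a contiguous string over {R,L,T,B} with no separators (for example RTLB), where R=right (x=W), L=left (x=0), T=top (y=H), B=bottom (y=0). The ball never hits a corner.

1. t=5 → T at (1,10); v=(-1,-1)
2. t=1 → L at (0,9); v=(1,-1)
3. t=8 → R at (8,1); v=(-1,-1)
4. t=1 → B at (7,0); v=(-1,1)
5. t=7 → L at (0,7); v=(1,1)
6. t=3 → T at (3,10); v=(1,-1)
7. t=5 → R at (8,5); v=(-1,-1)
8. t=5 → B at (3,0); v=(-1,1)

Final position: (3,0)
Wall sequence: TLRBLTRB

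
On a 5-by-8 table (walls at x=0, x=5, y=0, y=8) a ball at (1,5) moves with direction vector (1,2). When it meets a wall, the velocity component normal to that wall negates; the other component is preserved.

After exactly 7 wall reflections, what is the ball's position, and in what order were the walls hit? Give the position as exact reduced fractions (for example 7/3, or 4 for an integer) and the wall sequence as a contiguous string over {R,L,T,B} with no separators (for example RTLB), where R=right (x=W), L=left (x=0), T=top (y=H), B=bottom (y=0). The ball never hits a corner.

1. t=3/2 → T at (5/2,8); v=(1,-2)
2. t=5/2 → R at (5,3); v=(-1,-2)
3. t=3/2 → B at (7/2,0); v=(-1,2)
4. t=7/2 → L at (0,7); v=(1,2)
5. t=1/2 → T at (1/2,8); v=(1,-2)
6. t=4 → B at (9/2,0); v=(1,2)
7. t=1/2 → R at (5,1); v=(-1,2)

Final position: (5,1)
Wall sequence: TRBLTBR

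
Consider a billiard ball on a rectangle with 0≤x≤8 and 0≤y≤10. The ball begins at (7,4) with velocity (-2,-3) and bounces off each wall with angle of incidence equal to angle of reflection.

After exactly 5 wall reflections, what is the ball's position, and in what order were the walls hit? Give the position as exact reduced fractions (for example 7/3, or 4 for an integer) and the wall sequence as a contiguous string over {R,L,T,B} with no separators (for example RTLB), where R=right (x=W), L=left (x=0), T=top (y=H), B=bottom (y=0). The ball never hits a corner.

1. t=4/3 → B at (13/3,0); v=(-2,3)
2. t=13/6 → L at (0,13/2); v=(2,3)
3. t=7/6 → T at (7/3,10); v=(2,-3)
4. t=17/6 → R at (8,3/2); v=(-2,-3)
5. t=1/2 → B at (7,0); v=(-2,3)

Final position: (7,0)
Wall sequence: BLTRB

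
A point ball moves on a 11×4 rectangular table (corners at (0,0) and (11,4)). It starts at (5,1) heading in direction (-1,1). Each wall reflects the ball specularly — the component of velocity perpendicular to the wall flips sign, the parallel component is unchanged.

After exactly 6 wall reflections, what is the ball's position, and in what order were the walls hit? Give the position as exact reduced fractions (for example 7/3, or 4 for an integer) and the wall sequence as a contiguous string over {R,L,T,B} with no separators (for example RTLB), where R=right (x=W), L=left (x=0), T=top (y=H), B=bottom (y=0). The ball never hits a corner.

Final position: (11,1)
Wall sequence: TLBTBR

1. t=3 → T at (2,4); v=(-1,-1)
2. t=2 → L at (0,2); v=(1,-1)
3. t=2 → B at (2,0); v=(1,1)
4. t=4 → T at (6,4); v=(1,-1)
5. t=4 → B at (10,0); v=(1,1)
6. t=1 → R at (11,1); v=(-1,1)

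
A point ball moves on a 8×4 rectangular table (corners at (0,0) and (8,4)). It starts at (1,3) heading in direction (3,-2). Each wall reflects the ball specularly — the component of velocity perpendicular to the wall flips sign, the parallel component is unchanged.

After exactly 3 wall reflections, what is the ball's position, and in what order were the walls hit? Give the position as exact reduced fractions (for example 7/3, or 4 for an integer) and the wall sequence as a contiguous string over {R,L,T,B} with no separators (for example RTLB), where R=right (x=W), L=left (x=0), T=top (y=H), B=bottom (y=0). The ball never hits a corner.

1. t=3/2 → B at (11/2,0); v=(3,2)
2. t=5/6 → R at (8,5/3); v=(-3,2)
3. t=7/6 → T at (9/2,4); v=(-3,-2)

Final position: (9/2,4)
Wall sequence: BRT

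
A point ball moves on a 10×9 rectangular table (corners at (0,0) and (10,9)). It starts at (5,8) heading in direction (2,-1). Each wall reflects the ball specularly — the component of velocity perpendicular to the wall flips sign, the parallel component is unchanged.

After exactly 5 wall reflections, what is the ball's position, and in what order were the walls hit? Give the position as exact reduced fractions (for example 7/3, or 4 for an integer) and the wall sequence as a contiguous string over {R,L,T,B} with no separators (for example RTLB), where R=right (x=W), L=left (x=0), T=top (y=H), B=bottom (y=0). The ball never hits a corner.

1. t=5/2 → R at (10,11/2); v=(-2,-1)
2. t=5 → L at (0,1/2); v=(2,-1)
3. t=1/2 → B at (1,0); v=(2,1)
4. t=9/2 → R at (10,9/2); v=(-2,1)
5. t=9/2 → T at (1,9); v=(-2,-1)

Final position: (1,9)
Wall sequence: RLBRT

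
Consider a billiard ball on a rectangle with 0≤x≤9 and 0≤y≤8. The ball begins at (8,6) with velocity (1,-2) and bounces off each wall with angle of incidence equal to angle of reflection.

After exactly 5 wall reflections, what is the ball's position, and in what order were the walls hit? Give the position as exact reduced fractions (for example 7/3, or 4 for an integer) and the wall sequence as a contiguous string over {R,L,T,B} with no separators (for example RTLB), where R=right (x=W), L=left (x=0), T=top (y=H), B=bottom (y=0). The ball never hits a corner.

Final position: (1,0)
Wall sequence: RBTLB

1. t=1 → R at (9,4); v=(-1,-2)
2. t=2 → B at (7,0); v=(-1,2)
3. t=4 → T at (3,8); v=(-1,-2)
4. t=3 → L at (0,2); v=(1,-2)
5. t=1 → B at (1,0); v=(1,2)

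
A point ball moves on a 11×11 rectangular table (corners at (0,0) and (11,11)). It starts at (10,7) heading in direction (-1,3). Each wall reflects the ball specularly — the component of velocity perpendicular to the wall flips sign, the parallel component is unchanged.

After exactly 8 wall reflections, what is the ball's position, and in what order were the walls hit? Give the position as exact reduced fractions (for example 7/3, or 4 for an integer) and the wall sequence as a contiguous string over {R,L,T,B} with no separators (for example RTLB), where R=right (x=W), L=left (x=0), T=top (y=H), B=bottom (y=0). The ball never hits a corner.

Final position: (11,4)
Wall sequence: TBTLBTBR

1. t=4/3 → T at (26/3,11); v=(-1,-3)
2. t=11/3 → B at (5,0); v=(-1,3)
3. t=11/3 → T at (4/3,11); v=(-1,-3)
4. t=4/3 → L at (0,7); v=(1,-3)
5. t=7/3 → B at (7/3,0); v=(1,3)
6. t=11/3 → T at (6,11); v=(1,-3)
7. t=11/3 → B at (29/3,0); v=(1,3)
8. t=4/3 → R at (11,4); v=(-1,3)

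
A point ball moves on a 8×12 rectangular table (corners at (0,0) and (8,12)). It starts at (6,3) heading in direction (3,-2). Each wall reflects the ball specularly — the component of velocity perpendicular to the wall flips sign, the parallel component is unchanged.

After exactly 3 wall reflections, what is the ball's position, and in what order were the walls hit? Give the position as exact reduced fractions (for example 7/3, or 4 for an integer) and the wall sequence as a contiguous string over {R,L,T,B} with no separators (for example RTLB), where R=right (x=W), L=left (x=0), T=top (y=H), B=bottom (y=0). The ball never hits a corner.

1. t=2/3 → R at (8,5/3); v=(-3,-2)
2. t=5/6 → B at (11/2,0); v=(-3,2)
3. t=11/6 → L at (0,11/3); v=(3,2)

Final position: (0,11/3)
Wall sequence: RBL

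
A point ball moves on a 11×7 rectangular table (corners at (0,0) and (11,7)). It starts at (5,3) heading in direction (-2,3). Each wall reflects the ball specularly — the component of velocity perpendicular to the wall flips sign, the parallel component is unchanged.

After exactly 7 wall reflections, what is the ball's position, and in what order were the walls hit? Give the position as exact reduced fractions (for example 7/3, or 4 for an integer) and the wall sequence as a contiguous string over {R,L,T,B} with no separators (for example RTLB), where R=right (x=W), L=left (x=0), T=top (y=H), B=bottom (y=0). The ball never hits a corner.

Final position: (17/3,7)
Wall sequence: TLBTRBT

1. t=4/3 → T at (7/3,7); v=(-2,-3)
2. t=7/6 → L at (0,7/2); v=(2,-3)
3. t=7/6 → B at (7/3,0); v=(2,3)
4. t=7/3 → T at (7,7); v=(2,-3)
5. t=2 → R at (11,1); v=(-2,-3)
6. t=1/3 → B at (31/3,0); v=(-2,3)
7. t=7/3 → T at (17/3,7); v=(-2,-3)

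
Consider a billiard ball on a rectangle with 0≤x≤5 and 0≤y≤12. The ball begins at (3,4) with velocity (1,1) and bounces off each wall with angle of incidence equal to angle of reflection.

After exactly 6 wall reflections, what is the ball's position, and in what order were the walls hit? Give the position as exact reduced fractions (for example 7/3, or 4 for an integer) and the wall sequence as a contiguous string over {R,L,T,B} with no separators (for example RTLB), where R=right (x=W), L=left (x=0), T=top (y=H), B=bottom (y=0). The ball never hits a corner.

1. t=2 → R at (5,6); v=(-1,1)
2. t=5 → L at (0,11); v=(1,1)
3. t=1 → T at (1,12); v=(1,-1)
4. t=4 → R at (5,8); v=(-1,-1)
5. t=5 → L at (0,3); v=(1,-1)
6. t=3 → B at (3,0); v=(1,1)

Final position: (3,0)
Wall sequence: RLTRLB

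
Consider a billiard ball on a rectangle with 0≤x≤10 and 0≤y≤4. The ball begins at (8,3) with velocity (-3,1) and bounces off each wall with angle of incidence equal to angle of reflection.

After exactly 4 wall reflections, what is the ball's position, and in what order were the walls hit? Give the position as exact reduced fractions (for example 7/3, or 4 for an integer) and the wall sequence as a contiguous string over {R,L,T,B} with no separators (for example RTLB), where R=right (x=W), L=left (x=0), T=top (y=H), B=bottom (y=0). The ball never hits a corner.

1. t=1 → T at (5,4); v=(-3,-1)
2. t=5/3 → L at (0,7/3); v=(3,-1)
3. t=7/3 → B at (7,0); v=(3,1)
4. t=1 → R at (10,1); v=(-3,1)

Final position: (10,1)
Wall sequence: TLBR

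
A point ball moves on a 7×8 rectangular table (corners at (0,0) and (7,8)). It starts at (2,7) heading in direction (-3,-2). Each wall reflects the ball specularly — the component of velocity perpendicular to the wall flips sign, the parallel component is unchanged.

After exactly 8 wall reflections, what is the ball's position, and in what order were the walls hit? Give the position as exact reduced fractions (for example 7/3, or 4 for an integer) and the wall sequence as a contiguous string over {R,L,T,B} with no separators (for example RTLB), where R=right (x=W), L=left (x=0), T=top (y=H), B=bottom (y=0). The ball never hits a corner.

1. t=2/3 → L at (0,17/3); v=(3,-2)
2. t=7/3 → R at (7,1); v=(-3,-2)
3. t=1/2 → B at (11/2,0); v=(-3,2)
4. t=11/6 → L at (0,11/3); v=(3,2)
5. t=13/6 → T at (13/2,8); v=(3,-2)
6. t=1/6 → R at (7,23/3); v=(-3,-2)
7. t=7/3 → L at (0,3); v=(3,-2)
8. t=3/2 → B at (9/2,0); v=(3,2)

Final position: (9/2,0)
Wall sequence: LRBLTRLB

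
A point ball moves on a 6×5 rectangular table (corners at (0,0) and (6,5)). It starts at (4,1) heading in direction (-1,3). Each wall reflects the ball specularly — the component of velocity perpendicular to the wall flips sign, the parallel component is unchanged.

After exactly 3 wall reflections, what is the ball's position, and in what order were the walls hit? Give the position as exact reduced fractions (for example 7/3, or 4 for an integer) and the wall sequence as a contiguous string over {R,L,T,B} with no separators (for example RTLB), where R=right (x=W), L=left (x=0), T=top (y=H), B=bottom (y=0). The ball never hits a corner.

Final position: (0,3)
Wall sequence: TBL

1. t=4/3 → T at (8/3,5); v=(-1,-3)
2. t=5/3 → B at (1,0); v=(-1,3)
3. t=1 → L at (0,3); v=(1,3)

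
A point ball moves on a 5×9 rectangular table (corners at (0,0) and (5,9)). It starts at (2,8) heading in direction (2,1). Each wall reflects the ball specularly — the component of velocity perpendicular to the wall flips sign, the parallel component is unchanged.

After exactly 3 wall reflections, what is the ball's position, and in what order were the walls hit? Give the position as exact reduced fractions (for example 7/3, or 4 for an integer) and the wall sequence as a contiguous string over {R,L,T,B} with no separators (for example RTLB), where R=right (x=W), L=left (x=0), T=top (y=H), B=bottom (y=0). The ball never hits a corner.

Final position: (0,6)
Wall sequence: TRL

1. t=1 → T at (4,9); v=(2,-1)
2. t=1/2 → R at (5,17/2); v=(-2,-1)
3. t=5/2 → L at (0,6); v=(2,-1)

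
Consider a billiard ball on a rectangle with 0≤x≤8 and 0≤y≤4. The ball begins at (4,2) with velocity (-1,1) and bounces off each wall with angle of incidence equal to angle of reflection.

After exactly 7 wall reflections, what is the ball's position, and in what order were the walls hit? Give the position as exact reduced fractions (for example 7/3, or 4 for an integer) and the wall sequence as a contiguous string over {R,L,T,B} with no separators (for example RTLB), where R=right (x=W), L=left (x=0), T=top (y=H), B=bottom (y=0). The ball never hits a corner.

Final position: (2,4)
Wall sequence: TLBTRBT

1. t=2 → T at (2,4); v=(-1,-1)
2. t=2 → L at (0,2); v=(1,-1)
3. t=2 → B at (2,0); v=(1,1)
4. t=4 → T at (6,4); v=(1,-1)
5. t=2 → R at (8,2); v=(-1,-1)
6. t=2 → B at (6,0); v=(-1,1)
7. t=4 → T at (2,4); v=(-1,-1)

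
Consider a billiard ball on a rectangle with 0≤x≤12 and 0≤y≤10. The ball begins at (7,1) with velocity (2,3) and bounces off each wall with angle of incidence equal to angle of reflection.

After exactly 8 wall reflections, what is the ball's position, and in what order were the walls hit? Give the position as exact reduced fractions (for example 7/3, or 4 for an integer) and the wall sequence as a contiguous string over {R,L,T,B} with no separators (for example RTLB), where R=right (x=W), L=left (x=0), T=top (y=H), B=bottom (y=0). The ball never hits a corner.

Final position: (25/3,10)
Wall sequence: RTBLTBRT

1. t=5/2 → R at (12,17/2); v=(-2,3)
2. t=1/2 → T at (11,10); v=(-2,-3)
3. t=10/3 → B at (13/3,0); v=(-2,3)
4. t=13/6 → L at (0,13/2); v=(2,3)
5. t=7/6 → T at (7/3,10); v=(2,-3)
6. t=10/3 → B at (9,0); v=(2,3)
7. t=3/2 → R at (12,9/2); v=(-2,3)
8. t=11/6 → T at (25/3,10); v=(-2,-3)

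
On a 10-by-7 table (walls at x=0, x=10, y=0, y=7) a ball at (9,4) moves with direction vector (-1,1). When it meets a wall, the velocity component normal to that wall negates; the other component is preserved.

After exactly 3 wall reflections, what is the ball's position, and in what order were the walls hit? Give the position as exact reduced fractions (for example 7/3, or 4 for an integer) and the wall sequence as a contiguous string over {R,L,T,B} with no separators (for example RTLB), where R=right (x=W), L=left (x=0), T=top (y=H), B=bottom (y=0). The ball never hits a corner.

1. t=3 → T at (6,7); v=(-1,-1)
2. t=6 → L at (0,1); v=(1,-1)
3. t=1 → B at (1,0); v=(1,1)

Final position: (1,0)
Wall sequence: TLB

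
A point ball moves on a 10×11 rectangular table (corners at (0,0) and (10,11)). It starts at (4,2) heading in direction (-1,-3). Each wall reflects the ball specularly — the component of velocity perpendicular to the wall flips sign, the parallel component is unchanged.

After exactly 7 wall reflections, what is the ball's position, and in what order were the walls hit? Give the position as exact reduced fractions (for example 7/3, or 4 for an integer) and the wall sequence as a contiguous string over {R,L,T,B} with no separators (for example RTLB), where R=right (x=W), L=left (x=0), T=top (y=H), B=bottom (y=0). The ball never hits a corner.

1. t=2/3 → B at (10/3,0); v=(-1,3)
2. t=10/3 → L at (0,10); v=(1,3)
3. t=1/3 → T at (1/3,11); v=(1,-3)
4. t=11/3 → B at (4,0); v=(1,3)
5. t=11/3 → T at (23/3,11); v=(1,-3)
6. t=7/3 → R at (10,4); v=(-1,-3)
7. t=4/3 → B at (26/3,0); v=(-1,3)

Final position: (26/3,0)
Wall sequence: BLTBTRB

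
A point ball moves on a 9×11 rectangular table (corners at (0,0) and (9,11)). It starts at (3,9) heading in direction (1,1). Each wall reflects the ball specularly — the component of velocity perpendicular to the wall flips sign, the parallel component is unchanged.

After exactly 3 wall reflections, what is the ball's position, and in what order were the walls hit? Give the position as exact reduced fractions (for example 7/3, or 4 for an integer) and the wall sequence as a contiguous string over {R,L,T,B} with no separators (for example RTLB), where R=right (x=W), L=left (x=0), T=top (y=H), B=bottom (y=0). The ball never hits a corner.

Final position: (2,0)
Wall sequence: TRB

1. t=2 → T at (5,11); v=(1,-1)
2. t=4 → R at (9,7); v=(-1,-1)
3. t=7 → B at (2,0); v=(-1,1)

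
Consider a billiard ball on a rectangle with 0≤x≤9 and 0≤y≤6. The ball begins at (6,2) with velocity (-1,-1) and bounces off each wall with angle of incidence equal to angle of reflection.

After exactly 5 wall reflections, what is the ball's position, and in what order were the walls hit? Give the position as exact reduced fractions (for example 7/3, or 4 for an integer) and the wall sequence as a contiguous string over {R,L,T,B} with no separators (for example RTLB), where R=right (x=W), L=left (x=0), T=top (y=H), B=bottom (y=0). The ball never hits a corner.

Final position: (9,1)
Wall sequence: BLTBR

1. t=2 → B at (4,0); v=(-1,1)
2. t=4 → L at (0,4); v=(1,1)
3. t=2 → T at (2,6); v=(1,-1)
4. t=6 → B at (8,0); v=(1,1)
5. t=1 → R at (9,1); v=(-1,1)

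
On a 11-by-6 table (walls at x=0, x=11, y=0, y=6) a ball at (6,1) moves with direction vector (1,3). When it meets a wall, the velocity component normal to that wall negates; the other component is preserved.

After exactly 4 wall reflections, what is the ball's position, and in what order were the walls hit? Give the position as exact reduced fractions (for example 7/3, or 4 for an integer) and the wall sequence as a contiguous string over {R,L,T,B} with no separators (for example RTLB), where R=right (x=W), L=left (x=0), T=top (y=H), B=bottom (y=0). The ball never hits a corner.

Final position: (31/3,6)
Wall sequence: TBRT

1. t=5/3 → T at (23/3,6); v=(1,-3)
2. t=2 → B at (29/3,0); v=(1,3)
3. t=4/3 → R at (11,4); v=(-1,3)
4. t=2/3 → T at (31/3,6); v=(-1,-3)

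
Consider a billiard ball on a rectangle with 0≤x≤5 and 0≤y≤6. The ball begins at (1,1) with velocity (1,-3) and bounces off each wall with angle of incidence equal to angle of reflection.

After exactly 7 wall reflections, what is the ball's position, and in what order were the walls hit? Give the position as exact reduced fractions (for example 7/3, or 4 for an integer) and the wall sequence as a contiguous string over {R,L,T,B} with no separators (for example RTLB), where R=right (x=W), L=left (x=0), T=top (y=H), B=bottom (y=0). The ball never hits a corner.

1. t=1/3 → B at (4/3,0); v=(1,3)
2. t=2 → T at (10/3,6); v=(1,-3)
3. t=5/3 → R at (5,1); v=(-1,-3)
4. t=1/3 → B at (14/3,0); v=(-1,3)
5. t=2 → T at (8/3,6); v=(-1,-3)
6. t=2 → B at (2/3,0); v=(-1,3)
7. t=2/3 → L at (0,2); v=(1,3)

Final position: (0,2)
Wall sequence: BTRBTBL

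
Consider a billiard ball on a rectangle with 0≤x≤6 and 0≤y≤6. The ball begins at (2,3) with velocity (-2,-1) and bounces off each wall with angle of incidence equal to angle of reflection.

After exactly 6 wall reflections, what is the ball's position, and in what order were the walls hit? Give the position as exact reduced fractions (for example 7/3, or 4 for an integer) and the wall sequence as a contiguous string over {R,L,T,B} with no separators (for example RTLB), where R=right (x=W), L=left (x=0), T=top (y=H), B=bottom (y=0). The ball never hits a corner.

Final position: (6,5)
Wall sequence: LBRLTR

1. t=1 → L at (0,2); v=(2,-1)
2. t=2 → B at (4,0); v=(2,1)
3. t=1 → R at (6,1); v=(-2,1)
4. t=3 → L at (0,4); v=(2,1)
5. t=2 → T at (4,6); v=(2,-1)
6. t=1 → R at (6,5); v=(-2,-1)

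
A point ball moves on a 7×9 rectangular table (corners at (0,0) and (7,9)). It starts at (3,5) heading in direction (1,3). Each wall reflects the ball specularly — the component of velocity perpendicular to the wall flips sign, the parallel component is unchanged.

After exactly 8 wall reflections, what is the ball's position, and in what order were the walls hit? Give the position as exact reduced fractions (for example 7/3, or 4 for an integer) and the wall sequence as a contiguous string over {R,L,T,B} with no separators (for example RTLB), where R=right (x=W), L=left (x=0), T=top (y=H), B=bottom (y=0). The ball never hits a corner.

Final position: (16/3,0)
Wall sequence: TRBTBLTB

1. t=4/3 → T at (13/3,9); v=(1,-3)
2. t=8/3 → R at (7,1); v=(-1,-3)
3. t=1/3 → B at (20/3,0); v=(-1,3)
4. t=3 → T at (11/3,9); v=(-1,-3)
5. t=3 → B at (2/3,0); v=(-1,3)
6. t=2/3 → L at (0,2); v=(1,3)
7. t=7/3 → T at (7/3,9); v=(1,-3)
8. t=3 → B at (16/3,0); v=(1,3)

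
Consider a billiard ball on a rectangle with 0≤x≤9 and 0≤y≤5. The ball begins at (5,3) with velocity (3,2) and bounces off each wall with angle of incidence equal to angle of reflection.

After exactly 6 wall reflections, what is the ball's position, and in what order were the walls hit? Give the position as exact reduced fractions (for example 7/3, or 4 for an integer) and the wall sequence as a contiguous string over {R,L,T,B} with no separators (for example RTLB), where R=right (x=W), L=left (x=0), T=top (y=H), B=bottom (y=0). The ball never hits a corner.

Final position: (9,7/3)
Wall sequence: TRBLTR

1. t=1 → T at (8,5); v=(3,-2)
2. t=1/3 → R at (9,13/3); v=(-3,-2)
3. t=13/6 → B at (5/2,0); v=(-3,2)
4. t=5/6 → L at (0,5/3); v=(3,2)
5. t=5/3 → T at (5,5); v=(3,-2)
6. t=4/3 → R at (9,7/3); v=(-3,-2)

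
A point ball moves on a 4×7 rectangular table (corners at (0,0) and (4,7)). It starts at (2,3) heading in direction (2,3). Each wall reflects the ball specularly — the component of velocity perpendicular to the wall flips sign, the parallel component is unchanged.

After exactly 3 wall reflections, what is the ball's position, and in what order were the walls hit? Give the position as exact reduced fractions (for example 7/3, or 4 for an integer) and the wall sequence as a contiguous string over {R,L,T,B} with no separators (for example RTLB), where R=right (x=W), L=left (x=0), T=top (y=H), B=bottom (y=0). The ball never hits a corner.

1. t=1 → R at (4,6); v=(-2,3)
2. t=1/3 → T at (10/3,7); v=(-2,-3)
3. t=5/3 → L at (0,2); v=(2,-3)

Final position: (0,2)
Wall sequence: RTL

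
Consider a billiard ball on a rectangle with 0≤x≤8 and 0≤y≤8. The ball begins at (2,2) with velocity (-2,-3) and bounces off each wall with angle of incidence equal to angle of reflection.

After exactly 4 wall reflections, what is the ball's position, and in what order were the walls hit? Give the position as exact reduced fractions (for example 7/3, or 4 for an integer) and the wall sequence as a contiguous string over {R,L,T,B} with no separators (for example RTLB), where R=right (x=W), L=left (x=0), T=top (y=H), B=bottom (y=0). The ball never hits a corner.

1. t=2/3 → B at (2/3,0); v=(-2,3)
2. t=1/3 → L at (0,1); v=(2,3)
3. t=7/3 → T at (14/3,8); v=(2,-3)
4. t=5/3 → R at (8,3); v=(-2,-3)

Final position: (8,3)
Wall sequence: BLTR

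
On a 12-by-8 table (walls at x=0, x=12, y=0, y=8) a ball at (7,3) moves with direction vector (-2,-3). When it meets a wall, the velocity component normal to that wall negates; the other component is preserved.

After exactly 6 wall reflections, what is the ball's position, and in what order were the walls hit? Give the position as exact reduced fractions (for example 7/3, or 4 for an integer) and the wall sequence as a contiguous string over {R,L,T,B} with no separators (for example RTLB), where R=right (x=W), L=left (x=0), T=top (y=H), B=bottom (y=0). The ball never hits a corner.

Final position: (12,13/2)
Wall sequence: BLTBTR

1. t=1 → B at (5,0); v=(-2,3)
2. t=5/2 → L at (0,15/2); v=(2,3)
3. t=1/6 → T at (1/3,8); v=(2,-3)
4. t=8/3 → B at (17/3,0); v=(2,3)
5. t=8/3 → T at (11,8); v=(2,-3)
6. t=1/2 → R at (12,13/2); v=(-2,-3)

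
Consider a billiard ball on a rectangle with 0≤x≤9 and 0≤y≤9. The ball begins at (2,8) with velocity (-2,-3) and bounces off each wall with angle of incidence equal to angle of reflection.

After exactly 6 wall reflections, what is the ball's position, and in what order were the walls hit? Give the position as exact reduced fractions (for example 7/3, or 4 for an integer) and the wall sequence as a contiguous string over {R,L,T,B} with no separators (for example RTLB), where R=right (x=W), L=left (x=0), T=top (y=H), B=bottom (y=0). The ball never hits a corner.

Final position: (0,4)
Wall sequence: LBRTBL

1. t=1 → L at (0,5); v=(2,-3)
2. t=5/3 → B at (10/3,0); v=(2,3)
3. t=17/6 → R at (9,17/2); v=(-2,3)
4. t=1/6 → T at (26/3,9); v=(-2,-3)
5. t=3 → B at (8/3,0); v=(-2,3)
6. t=4/3 → L at (0,4); v=(2,3)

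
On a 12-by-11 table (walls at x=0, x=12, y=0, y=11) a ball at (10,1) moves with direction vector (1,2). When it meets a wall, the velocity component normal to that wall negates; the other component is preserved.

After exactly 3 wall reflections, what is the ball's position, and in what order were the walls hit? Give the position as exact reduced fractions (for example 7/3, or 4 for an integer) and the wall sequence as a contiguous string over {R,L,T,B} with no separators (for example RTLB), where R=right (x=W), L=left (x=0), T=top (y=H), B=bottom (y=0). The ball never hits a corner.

Final position: (7/2,0)
Wall sequence: RTB

1. t=2 → R at (12,5); v=(-1,2)
2. t=3 → T at (9,11); v=(-1,-2)
3. t=11/2 → B at (7/2,0); v=(-1,2)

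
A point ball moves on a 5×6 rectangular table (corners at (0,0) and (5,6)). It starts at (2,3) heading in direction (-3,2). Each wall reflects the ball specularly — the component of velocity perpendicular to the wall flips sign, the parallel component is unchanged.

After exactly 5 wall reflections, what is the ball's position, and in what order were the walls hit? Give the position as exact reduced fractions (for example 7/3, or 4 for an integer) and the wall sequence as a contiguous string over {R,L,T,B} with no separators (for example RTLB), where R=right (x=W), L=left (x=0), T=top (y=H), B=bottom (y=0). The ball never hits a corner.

Final position: (3/2,0)
Wall sequence: LTRLB

1. t=2/3 → L at (0,13/3); v=(3,2)
2. t=5/6 → T at (5/2,6); v=(3,-2)
3. t=5/6 → R at (5,13/3); v=(-3,-2)
4. t=5/3 → L at (0,1); v=(3,-2)
5. t=1/2 → B at (3/2,0); v=(3,2)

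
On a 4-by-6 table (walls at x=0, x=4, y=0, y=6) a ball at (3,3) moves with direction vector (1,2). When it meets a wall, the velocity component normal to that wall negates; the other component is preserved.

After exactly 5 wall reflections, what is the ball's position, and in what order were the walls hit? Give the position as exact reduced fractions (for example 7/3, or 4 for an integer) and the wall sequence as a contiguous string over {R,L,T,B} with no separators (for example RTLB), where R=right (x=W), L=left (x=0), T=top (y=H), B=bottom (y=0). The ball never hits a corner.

Final position: (5/2,6)
Wall sequence: RTBLT

1. t=1 → R at (4,5); v=(-1,2)
2. t=1/2 → T at (7/2,6); v=(-1,-2)
3. t=3 → B at (1/2,0); v=(-1,2)
4. t=1/2 → L at (0,1); v=(1,2)
5. t=5/2 → T at (5/2,6); v=(1,-2)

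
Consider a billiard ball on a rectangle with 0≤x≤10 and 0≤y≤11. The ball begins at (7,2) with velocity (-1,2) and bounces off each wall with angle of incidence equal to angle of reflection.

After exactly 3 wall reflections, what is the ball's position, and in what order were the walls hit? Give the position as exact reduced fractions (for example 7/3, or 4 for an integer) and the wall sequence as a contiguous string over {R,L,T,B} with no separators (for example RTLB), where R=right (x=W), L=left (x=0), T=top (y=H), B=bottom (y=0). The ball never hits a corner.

Final position: (3,0)
Wall sequence: TLB

1. t=9/2 → T at (5/2,11); v=(-1,-2)
2. t=5/2 → L at (0,6); v=(1,-2)
3. t=3 → B at (3,0); v=(1,2)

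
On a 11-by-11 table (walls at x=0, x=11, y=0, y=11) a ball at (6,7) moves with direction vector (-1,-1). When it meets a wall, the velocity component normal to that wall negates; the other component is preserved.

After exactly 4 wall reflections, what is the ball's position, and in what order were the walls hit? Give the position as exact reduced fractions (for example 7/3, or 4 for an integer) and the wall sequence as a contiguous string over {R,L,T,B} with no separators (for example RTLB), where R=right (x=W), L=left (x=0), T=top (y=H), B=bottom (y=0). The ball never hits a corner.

1. t=6 → L at (0,1); v=(1,-1)
2. t=1 → B at (1,0); v=(1,1)
3. t=10 → R at (11,10); v=(-1,1)
4. t=1 → T at (10,11); v=(-1,-1)

Final position: (10,11)
Wall sequence: LBRT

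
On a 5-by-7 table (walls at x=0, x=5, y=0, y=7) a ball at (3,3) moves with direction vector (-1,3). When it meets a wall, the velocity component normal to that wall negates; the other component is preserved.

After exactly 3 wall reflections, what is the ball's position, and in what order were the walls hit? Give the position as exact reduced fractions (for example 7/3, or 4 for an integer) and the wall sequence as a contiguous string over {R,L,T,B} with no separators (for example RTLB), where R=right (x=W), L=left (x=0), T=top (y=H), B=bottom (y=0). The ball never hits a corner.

1. t=4/3 → T at (5/3,7); v=(-1,-3)
2. t=5/3 → L at (0,2); v=(1,-3)
3. t=2/3 → B at (2/3,0); v=(1,3)

Final position: (2/3,0)
Wall sequence: TLB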